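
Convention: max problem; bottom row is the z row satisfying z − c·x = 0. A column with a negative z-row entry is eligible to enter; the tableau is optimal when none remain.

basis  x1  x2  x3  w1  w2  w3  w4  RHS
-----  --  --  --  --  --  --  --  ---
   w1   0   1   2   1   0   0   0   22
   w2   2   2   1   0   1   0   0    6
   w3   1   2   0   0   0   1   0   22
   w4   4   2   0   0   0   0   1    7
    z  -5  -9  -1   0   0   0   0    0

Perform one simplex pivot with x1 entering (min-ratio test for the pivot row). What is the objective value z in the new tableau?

Ratio test on column x1 — row 1: entry 0 ≤ 0; row 2: 6/2 = 3; row 3: 22/1 = 22; row 4: 7/4 = 7/4. Minimum is 7/4 at row 4 (w4 leaves); pivot element 4.
Pivot on row 4; the z-row RHS becomes 0 − (-5)·(7/4) = 35/4.

35/4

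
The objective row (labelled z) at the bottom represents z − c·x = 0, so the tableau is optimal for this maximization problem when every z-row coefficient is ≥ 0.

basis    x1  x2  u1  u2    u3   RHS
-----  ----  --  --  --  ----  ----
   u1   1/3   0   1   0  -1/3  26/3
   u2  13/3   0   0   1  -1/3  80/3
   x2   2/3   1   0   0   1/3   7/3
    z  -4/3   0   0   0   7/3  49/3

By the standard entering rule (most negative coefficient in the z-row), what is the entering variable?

Negative z-row entries: x1: -4/3.
The most negative is -4/3 in column x1, so x1 enters.

x1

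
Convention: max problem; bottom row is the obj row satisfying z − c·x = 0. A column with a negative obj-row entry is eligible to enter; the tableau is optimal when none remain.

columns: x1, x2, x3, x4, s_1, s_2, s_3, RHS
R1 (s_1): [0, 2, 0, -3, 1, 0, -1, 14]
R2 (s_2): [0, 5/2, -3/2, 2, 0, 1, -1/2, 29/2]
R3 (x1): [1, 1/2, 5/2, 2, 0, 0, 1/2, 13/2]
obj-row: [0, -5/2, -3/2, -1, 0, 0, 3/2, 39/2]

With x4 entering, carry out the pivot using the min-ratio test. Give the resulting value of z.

91/4

Ratio test on column x4 — row 1: entry -3 ≤ 0; row 2: (29/2)/2 = 29/4; row 3: (13/2)/2 = 13/4. Minimum is 13/4 at row 3 (x1 leaves); pivot element 2.
Pivot on row 3; the obj-row RHS becomes 39/2 − (-1)·(13/4) = 91/4.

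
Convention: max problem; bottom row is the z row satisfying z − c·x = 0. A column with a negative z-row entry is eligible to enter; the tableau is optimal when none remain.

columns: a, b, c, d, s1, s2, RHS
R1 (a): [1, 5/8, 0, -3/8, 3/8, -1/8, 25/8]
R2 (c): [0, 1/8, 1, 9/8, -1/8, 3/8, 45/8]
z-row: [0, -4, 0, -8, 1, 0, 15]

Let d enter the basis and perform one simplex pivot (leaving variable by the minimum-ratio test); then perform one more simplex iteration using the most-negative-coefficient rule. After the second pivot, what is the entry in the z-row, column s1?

Ratio test on column d — row 1: entry -3/8 ≤ 0; row 2: (45/8)/(9/8) = 5. Minimum is 5 at row 2 (c leaves); pivot element 9/8.
Divide row 2 by 9/8; eliminate column d from the other rows.
Second iteration: most negative z-row entry is -28/9 in column b, so b enters.
Ratio test on column b — row 1: 5/(2/3) = 15/2; row 2: 5/(1/9) = 45. Minimum is 15/2 at row 1 (a leaves); pivot element 2/3.
Divide row 1 by 2/3; eliminate column b from the other rows.
After both pivots, the entry at the z-row, column s1 is 5/3.

5/3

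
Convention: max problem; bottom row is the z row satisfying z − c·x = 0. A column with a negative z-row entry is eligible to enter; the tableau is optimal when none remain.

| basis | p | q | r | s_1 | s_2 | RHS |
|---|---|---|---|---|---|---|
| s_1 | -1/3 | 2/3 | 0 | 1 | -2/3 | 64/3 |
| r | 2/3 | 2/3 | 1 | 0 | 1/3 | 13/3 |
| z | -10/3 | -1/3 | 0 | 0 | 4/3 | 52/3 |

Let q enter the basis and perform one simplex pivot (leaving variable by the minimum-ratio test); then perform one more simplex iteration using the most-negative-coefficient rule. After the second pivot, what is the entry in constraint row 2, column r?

3/2

Ratio test on column q — row 1: (64/3)/(2/3) = 32; row 2: (13/3)/(2/3) = 13/2. Minimum is 13/2 at row 2 (r leaves); pivot element 2/3.
Divide row 2 by 2/3; eliminate column q from the other rows.
Second iteration: most negative z-row entry is -3 in column p, so p enters.
Ratio test on column p — row 1: entry -1 ≤ 0; row 2: (13/2)/1 = 13/2. Minimum is 13/2 at row 2 (q leaves); pivot element 1.
Divide row 2 by 1; eliminate column p from the other rows.
After both pivots, the entry at constraint row 2, column r is 3/2.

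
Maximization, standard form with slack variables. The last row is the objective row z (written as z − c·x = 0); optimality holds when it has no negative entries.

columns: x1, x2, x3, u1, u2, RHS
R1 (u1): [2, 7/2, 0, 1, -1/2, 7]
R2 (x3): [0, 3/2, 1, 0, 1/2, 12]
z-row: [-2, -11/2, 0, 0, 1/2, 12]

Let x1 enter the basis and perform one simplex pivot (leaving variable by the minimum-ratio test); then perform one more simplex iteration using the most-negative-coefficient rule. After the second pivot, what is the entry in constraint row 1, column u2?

Ratio test on column x1 — row 1: 7/2 = 7/2; row 2: entry 0 ≤ 0. Minimum is 7/2 at row 1 (u1 leaves); pivot element 2.
Divide row 1 by 2; eliminate column x1 from the other rows.
Second iteration: most negative z-row entry is -2 in column x2, so x2 enters.
Ratio test on column x2 — row 1: (7/2)/(7/4) = 2; row 2: 12/(3/2) = 8. Minimum is 2 at row 1 (x1 leaves); pivot element 7/4.
Divide row 1 by 7/4; eliminate column x2 from the other rows.
After both pivots, the entry at constraint row 1, column u2 is -1/7.

-1/7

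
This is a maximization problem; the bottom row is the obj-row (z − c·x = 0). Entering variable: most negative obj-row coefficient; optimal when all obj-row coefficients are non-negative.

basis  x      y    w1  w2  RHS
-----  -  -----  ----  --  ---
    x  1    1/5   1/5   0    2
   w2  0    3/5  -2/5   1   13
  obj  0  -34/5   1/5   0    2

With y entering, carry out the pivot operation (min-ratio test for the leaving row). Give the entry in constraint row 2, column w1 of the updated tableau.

Ratio test on column y — row 1: 2/(1/5) = 10; row 2: 13/(3/5) = 65/3. Minimum is 10 at row 1 (x leaves); pivot element 1/5.
Divide row 1 by 1/5; eliminate column y from the other rows.
Row 2 update in column w1: -2/5 − (3/5)·1 = -1.

-1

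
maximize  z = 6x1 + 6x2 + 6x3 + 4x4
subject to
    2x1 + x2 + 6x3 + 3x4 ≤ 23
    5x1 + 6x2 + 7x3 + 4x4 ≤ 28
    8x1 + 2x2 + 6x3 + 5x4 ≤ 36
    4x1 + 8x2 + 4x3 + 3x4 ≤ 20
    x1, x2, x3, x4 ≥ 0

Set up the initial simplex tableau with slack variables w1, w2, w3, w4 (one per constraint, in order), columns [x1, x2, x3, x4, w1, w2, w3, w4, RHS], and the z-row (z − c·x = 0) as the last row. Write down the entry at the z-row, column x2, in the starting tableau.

The z-row carries the negated objective coefficients: the x2 entry is -6.

-6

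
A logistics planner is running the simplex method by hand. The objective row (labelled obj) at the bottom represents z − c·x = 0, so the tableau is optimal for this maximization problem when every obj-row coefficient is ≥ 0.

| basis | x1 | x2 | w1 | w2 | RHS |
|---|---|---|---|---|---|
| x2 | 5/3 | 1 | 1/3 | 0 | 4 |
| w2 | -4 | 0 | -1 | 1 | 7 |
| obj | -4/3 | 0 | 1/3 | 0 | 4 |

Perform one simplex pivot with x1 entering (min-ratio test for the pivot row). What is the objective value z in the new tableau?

36/5

Ratio test on column x1 — row 1: 4/(5/3) = 12/5; row 2: entry -4 ≤ 0. Minimum is 12/5 at row 1 (x2 leaves); pivot element 5/3.
Pivot on row 1; the obj-row RHS becomes 4 − (-4/3)·(12/5) = 36/5.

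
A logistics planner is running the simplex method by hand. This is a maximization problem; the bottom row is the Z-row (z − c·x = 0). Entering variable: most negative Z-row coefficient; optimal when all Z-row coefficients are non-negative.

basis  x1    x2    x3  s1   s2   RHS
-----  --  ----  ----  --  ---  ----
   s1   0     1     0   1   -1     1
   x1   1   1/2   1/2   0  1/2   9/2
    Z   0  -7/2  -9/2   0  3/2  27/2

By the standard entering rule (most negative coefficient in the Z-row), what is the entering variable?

x3

Negative Z-row entries: x2: -7/2, x3: -9/2.
The most negative is -9/2 in column x3, so x3 enters.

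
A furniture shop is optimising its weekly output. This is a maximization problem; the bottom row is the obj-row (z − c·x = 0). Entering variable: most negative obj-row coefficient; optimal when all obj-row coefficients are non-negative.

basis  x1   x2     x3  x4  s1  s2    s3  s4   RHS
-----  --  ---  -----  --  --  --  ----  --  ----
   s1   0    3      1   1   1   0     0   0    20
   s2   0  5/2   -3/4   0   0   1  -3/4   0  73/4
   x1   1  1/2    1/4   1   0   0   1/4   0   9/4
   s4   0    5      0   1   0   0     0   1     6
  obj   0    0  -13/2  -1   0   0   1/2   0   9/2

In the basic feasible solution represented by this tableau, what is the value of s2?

s2 is basic (row 2); its value is the RHS of that row, 73/4.

73/4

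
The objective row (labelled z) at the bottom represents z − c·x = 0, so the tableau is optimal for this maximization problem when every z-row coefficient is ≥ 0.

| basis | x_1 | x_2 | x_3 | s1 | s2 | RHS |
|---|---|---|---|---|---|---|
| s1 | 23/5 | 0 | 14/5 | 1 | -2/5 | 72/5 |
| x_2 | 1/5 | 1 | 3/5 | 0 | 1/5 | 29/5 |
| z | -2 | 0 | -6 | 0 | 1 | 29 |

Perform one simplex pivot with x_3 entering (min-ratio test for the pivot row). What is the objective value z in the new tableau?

419/7

Ratio test on column x_3 — row 1: (72/5)/(14/5) = 36/7; row 2: (29/5)/(3/5) = 29/3. Minimum is 36/7 at row 1 (s1 leaves); pivot element 14/5.
Pivot on row 1; the z-row RHS becomes 29 − (-6)·(36/7) = 419/7.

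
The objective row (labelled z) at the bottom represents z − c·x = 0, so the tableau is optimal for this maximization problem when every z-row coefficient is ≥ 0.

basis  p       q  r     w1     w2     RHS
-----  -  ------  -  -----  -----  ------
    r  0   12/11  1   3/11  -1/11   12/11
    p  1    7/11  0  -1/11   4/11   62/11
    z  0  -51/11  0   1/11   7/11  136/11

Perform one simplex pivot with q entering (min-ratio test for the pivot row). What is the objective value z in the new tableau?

17

Ratio test on column q — row 1: (12/11)/(12/11) = 1; row 2: (62/11)/(7/11) = 62/7. Minimum is 1 at row 1 (r leaves); pivot element 12/11.
Pivot on row 1; the z-row RHS becomes 136/11 − (-51/11)·1 = 17.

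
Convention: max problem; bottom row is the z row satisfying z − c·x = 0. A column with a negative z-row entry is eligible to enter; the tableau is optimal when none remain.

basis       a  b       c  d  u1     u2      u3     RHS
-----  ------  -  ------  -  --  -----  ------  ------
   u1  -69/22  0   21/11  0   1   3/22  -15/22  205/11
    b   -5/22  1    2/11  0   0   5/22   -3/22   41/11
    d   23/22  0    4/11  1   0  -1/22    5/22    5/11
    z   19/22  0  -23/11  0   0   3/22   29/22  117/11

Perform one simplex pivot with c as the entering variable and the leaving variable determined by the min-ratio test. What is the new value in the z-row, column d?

23/4

Ratio test on column c — row 1: (205/11)/(21/11) = 205/21; row 2: (41/11)/(2/11) = 41/2; row 3: (5/11)/(4/11) = 5/4. Minimum is 5/4 at row 3 (d leaves); pivot element 4/11.
Divide row 3 by 4/11; eliminate column c from the other rows.
z-row update in column d: 0 − (-23/11)·(11/4) = 23/4.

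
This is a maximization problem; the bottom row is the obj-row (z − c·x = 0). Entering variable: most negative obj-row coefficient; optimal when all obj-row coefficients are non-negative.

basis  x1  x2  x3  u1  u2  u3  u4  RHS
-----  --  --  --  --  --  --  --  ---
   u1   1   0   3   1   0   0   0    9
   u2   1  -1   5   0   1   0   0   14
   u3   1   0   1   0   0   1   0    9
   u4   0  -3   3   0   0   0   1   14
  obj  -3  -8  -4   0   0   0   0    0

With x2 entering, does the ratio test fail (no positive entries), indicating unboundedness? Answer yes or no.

yes

Every constraint-row entry in column x2 is ≤ 0, so increasing x2 is unbounded.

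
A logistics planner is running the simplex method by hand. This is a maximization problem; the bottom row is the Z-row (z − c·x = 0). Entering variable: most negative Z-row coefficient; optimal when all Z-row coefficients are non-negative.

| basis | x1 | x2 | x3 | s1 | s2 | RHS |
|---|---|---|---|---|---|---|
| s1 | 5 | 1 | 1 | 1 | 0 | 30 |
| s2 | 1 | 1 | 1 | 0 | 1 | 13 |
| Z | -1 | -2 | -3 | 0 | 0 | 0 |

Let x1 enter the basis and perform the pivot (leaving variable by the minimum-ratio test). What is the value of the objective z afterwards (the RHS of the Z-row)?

6

Ratio test on column x1 — row 1: 30/5 = 6; row 2: 13/1 = 13. Minimum is 6 at row 1 (s1 leaves); pivot element 5.
Pivot on row 1; the Z-row RHS becomes 0 − (-1)·6 = 6.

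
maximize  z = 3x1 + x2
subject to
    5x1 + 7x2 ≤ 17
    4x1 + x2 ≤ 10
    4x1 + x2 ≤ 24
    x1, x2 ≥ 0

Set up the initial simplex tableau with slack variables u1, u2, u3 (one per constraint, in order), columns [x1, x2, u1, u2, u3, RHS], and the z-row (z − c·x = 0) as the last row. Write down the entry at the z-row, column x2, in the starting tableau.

-1

The z-row carries the negated objective coefficients: the x2 entry is -1.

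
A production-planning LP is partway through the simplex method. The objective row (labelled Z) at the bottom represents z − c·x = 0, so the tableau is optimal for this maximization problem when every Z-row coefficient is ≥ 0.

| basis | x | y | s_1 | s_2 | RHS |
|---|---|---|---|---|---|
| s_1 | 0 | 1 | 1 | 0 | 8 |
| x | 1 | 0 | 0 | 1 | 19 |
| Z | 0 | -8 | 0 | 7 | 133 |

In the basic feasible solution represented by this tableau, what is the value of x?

x is basic (row 2); its value is the RHS of that row, 19.

19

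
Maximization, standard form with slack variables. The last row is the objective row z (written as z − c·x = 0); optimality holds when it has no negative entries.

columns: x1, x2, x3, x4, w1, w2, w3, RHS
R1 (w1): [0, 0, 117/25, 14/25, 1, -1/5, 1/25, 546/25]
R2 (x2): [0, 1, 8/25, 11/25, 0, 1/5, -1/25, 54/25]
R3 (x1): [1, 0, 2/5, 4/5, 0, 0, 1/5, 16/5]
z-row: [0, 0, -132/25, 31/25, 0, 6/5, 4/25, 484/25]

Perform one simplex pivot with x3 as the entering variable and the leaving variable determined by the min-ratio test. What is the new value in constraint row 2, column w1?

-8/117

Ratio test on column x3 — row 1: (546/25)/(117/25) = 14/3; row 2: (54/25)/(8/25) = 27/4; row 3: (16/5)/(2/5) = 8. Minimum is 14/3 at row 1 (w1 leaves); pivot element 117/25.
Divide row 1 by 117/25; eliminate column x3 from the other rows.
Row 2 update in column w1: 0 − (8/25)·(25/117) = -8/117.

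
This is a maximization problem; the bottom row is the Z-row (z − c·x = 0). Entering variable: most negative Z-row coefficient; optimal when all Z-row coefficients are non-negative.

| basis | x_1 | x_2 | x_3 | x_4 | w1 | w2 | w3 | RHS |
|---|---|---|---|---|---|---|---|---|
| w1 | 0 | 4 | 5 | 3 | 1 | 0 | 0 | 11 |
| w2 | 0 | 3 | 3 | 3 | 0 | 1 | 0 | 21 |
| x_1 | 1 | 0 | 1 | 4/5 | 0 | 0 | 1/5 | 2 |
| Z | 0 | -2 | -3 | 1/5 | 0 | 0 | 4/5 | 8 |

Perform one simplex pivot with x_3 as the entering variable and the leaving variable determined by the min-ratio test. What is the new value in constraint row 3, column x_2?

Ratio test on column x_3 — row 1: 11/5 = 11/5; row 2: 21/3 = 7; row 3: 2/1 = 2. Minimum is 2 at row 3 (x_1 leaves); pivot element 1.
Divide row 3 by 1; eliminate column x_3 from the other rows.
In the new row 3, the x_2 entry is the old entry divided by the pivot: 0/1 = 0.

0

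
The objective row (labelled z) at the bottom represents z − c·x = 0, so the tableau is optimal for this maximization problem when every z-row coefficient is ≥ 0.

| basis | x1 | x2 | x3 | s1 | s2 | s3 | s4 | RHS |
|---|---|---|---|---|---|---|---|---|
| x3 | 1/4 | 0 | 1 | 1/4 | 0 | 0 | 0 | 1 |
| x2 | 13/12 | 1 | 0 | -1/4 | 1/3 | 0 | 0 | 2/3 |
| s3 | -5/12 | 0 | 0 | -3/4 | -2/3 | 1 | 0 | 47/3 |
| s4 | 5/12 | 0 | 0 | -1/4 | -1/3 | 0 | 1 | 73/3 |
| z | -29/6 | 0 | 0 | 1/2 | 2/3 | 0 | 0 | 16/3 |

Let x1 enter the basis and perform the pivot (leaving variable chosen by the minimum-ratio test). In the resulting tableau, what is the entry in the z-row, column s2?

28/13

Ratio test on column x1 — row 1: 1/(1/4) = 4; row 2: (2/3)/(13/12) = 8/13; row 3: entry -5/12 ≤ 0; row 4: (73/3)/(5/12) = 292/5. Minimum is 8/13 at row 2 (x2 leaves); pivot element 13/12.
Divide row 2 by 13/12; eliminate column x1 from the other rows.
z-row update in column s2: 2/3 − (-29/6)·(4/13) = 28/13.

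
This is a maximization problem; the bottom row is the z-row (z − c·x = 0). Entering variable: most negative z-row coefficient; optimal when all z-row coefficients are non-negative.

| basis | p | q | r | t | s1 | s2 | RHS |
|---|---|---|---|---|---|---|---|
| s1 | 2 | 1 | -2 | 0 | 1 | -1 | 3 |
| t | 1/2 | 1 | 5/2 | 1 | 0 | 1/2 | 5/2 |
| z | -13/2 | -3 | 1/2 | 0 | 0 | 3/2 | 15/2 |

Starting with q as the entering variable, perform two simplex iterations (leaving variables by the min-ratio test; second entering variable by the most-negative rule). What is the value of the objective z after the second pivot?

Ratio test on column q — row 1: 3/1 = 3; row 2: (5/2)/1 = 5/2. Minimum is 5/2 at row 2 (t leaves); pivot element 1.
Pivot on row 2; the z-row RHS becomes 15/2 − (-3)·(5/2) = 15.
Next entering variable (most negative z-row entry -5): p.
Ratio test on column p — row 1: (1/2)/(3/2) = 1/3; row 2: (5/2)/(1/2) = 5. Minimum is 1/3 at row 1 (s1 leaves); pivot element 3/2.
After the second pivot the z-row RHS is 15 − (-5)·(1/3) = 50/3.

50/3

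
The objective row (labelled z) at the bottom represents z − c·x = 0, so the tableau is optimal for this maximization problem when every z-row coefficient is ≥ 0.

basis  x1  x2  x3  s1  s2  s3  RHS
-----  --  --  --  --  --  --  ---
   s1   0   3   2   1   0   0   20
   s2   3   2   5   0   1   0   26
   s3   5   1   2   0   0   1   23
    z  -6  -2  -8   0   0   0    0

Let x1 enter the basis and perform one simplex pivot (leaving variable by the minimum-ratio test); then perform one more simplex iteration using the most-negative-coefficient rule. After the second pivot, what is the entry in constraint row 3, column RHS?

Ratio test on column x1 — row 1: entry 0 ≤ 0; row 2: 26/3 = 26/3; row 3: 23/5 = 23/5. Minimum is 23/5 at row 3 (s3 leaves); pivot element 5.
Divide row 3 by 5; eliminate column x1 from the other rows.
Second iteration: most negative z-row entry is -28/5 in column x3, so x3 enters.
Ratio test on column x3 — row 1: 20/2 = 10; row 2: (61/5)/(19/5) = 61/19; row 3: (23/5)/(2/5) = 23/2. Minimum is 61/19 at row 2 (s2 leaves); pivot element 19/5.
Divide row 2 by 19/5; eliminate column x3 from the other rows.
After both pivots, the entry at constraint row 3, column RHS is 63/19.

63/19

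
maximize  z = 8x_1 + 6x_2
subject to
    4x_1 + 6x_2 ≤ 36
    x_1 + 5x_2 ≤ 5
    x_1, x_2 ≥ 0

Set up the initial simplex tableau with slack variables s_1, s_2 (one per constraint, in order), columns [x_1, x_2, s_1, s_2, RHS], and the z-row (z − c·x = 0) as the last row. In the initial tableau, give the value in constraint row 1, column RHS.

The RHS of constraint 1 is b_1 = 36.

36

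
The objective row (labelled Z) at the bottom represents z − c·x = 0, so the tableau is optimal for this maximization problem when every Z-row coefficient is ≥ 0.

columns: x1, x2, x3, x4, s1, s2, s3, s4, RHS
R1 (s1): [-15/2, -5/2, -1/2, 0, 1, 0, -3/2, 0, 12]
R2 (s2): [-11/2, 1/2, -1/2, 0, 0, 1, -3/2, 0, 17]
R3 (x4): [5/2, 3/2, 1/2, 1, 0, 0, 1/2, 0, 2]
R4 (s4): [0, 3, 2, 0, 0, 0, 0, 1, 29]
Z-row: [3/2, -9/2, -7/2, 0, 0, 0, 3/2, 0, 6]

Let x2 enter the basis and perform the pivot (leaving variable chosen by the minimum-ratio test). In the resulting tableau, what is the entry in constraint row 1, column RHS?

Ratio test on column x2 — row 1: entry -5/2 ≤ 0; row 2: 17/(1/2) = 34; row 3: 2/(3/2) = 4/3; row 4: 29/3 = 29/3. Minimum is 4/3 at row 3 (x4 leaves); pivot element 3/2.
Divide row 3 by 3/2; eliminate column x2 from the other rows.
Row 1 update in column RHS: 12 − (-5/2)·(4/3) = 46/3.

46/3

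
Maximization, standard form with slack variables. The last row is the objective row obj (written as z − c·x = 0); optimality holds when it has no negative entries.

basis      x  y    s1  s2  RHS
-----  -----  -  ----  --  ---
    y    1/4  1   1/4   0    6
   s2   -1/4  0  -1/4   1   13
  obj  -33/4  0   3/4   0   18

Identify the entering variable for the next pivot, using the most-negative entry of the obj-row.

Negative obj-row entries: x: -33/4.
The most negative is -33/4 in column x, so x enters.

x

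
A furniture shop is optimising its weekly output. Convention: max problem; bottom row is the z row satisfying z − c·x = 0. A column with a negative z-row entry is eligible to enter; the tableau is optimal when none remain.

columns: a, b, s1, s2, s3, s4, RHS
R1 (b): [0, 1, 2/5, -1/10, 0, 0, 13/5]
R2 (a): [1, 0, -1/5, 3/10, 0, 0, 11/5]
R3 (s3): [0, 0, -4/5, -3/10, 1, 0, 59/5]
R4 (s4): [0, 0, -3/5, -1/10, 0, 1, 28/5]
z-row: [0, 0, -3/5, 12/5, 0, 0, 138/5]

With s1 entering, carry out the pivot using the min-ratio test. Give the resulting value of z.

Ratio test on column s1 — row 1: (13/5)/(2/5) = 13/2; row 2: entry -1/5 ≤ 0; row 3: entry -4/5 ≤ 0; row 4: entry -3/5 ≤ 0. Minimum is 13/2 at row 1 (b leaves); pivot element 2/5.
Pivot on row 1; the z-row RHS becomes 138/5 − (-3/5)·(13/2) = 63/2.

63/2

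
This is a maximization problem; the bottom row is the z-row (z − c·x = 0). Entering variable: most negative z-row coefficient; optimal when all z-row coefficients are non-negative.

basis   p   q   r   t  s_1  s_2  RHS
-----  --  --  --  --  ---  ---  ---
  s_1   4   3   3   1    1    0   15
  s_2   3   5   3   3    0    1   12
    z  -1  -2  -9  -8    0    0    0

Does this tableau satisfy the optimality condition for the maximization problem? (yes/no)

The z-row has a negative entry -9 in column r, so it is not optimal.

no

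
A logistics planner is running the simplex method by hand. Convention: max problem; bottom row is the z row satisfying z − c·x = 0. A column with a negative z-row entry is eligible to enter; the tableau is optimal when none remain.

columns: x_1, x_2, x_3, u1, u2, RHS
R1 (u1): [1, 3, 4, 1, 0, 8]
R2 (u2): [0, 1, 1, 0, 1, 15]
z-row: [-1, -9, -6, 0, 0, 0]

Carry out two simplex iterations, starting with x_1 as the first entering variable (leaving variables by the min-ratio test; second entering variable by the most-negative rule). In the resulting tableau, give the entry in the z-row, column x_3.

Ratio test on column x_1 — row 1: 8/1 = 8; row 2: entry 0 ≤ 0. Minimum is 8 at row 1 (u1 leaves); pivot element 1.
Divide row 1 by 1; eliminate column x_1 from the other rows.
Second iteration: most negative z-row entry is -6 in column x_2, so x_2 enters.
Ratio test on column x_2 — row 1: 8/3 = 8/3; row 2: 15/1 = 15. Minimum is 8/3 at row 1 (x_1 leaves); pivot element 3.
Divide row 1 by 3; eliminate column x_2 from the other rows.
After both pivots, the entry at the z-row, column x_3 is 6.

6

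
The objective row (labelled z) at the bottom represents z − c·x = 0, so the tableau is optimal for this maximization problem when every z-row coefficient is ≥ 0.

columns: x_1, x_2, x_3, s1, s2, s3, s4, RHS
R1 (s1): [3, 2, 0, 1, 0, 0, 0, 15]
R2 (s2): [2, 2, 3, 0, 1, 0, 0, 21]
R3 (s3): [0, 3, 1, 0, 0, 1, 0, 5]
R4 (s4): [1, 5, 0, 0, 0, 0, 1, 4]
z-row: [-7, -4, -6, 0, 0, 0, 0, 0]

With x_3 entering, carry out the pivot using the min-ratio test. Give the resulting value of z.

30

Ratio test on column x_3 — row 1: entry 0 ≤ 0; row 2: 21/3 = 7; row 3: 5/1 = 5; row 4: entry 0 ≤ 0. Minimum is 5 at row 3 (s3 leaves); pivot element 1.
Pivot on row 3; the z-row RHS becomes 0 − (-6)·5 = 30.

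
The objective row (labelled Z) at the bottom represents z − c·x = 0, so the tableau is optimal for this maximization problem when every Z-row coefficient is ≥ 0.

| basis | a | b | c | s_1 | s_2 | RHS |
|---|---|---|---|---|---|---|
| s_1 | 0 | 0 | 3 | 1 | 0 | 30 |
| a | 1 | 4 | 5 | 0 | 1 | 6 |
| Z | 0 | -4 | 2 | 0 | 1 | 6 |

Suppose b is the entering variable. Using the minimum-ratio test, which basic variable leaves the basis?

Column b entries and ratios — s_1: 0 ≤ 0, skip; a: 6/4 = 3/2.
Smallest ratio is 3/2 in the row of a, so a leaves.

a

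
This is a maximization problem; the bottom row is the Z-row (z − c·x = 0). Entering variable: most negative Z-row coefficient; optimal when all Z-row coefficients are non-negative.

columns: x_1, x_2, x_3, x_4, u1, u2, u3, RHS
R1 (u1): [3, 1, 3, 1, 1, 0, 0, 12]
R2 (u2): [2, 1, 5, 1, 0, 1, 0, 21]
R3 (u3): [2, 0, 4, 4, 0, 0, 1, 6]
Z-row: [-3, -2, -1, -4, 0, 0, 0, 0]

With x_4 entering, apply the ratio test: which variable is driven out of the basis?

Column x_4 entries and ratios — u1: 12/1 = 12; u2: 21/1 = 21; u3: 6/4 = 3/2.
Smallest ratio is 3/2 in the row of u3, so u3 leaves.

u3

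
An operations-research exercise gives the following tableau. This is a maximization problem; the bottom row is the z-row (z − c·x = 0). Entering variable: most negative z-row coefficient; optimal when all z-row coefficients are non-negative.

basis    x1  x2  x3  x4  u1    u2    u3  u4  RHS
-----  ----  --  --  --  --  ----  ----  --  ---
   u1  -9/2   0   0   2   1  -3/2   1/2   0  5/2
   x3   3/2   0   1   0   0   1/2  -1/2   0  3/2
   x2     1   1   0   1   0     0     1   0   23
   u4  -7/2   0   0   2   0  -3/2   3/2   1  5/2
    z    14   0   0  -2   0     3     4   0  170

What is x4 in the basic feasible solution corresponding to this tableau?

0

x4 is not in the basis, so in the current basic feasible solution x4 = 0.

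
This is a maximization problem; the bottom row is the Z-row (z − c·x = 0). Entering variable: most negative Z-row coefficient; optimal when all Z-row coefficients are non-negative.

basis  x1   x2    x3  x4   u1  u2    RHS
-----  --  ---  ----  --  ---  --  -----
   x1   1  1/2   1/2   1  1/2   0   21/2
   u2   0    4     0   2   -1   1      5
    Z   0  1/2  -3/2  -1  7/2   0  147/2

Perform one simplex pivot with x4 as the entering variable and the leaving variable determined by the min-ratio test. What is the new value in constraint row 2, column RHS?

Ratio test on column x4 — row 1: (21/2)/1 = 21/2; row 2: 5/2 = 5/2. Minimum is 5/2 at row 2 (u2 leaves); pivot element 2.
Divide row 2 by 2; eliminate column x4 from the other rows.
In the new row 2, the RHS entry is the old entry divided by the pivot: 5/2 = 5/2.

5/2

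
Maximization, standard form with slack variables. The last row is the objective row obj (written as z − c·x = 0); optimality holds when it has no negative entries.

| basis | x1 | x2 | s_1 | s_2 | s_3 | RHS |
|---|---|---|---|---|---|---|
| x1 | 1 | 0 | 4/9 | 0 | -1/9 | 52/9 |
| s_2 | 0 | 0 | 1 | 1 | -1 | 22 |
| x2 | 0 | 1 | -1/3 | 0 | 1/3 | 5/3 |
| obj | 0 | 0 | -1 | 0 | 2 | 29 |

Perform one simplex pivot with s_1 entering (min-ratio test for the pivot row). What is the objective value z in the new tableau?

42

Ratio test on column s_1 — row 1: (52/9)/(4/9) = 13; row 2: 22/1 = 22; row 3: entry -1/3 ≤ 0. Minimum is 13 at row 1 (x1 leaves); pivot element 4/9.
Pivot on row 1; the obj-row RHS becomes 29 − (-1)·13 = 42.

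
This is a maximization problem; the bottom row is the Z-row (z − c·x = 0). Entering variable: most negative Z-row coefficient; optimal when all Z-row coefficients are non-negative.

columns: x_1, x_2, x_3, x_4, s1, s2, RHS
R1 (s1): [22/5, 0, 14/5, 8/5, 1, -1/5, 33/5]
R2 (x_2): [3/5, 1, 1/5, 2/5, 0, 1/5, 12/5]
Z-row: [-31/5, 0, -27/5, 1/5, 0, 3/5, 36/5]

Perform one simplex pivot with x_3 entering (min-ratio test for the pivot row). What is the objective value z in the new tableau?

Ratio test on column x_3 — row 1: (33/5)/(14/5) = 33/14; row 2: (12/5)/(1/5) = 12. Minimum is 33/14 at row 1 (s1 leaves); pivot element 14/5.
Pivot on row 1; the Z-row RHS becomes 36/5 − (-27/5)·(33/14) = 279/14.

279/14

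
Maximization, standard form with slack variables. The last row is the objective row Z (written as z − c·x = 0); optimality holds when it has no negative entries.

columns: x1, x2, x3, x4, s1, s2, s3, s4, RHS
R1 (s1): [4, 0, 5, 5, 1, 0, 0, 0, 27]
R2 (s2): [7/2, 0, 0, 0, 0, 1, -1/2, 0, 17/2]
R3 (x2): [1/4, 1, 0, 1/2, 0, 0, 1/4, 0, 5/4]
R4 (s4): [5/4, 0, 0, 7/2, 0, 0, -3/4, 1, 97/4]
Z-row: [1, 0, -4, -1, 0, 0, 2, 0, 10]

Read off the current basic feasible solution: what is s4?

s4 is basic (row 4); its value is the RHS of that row, 97/4.

97/4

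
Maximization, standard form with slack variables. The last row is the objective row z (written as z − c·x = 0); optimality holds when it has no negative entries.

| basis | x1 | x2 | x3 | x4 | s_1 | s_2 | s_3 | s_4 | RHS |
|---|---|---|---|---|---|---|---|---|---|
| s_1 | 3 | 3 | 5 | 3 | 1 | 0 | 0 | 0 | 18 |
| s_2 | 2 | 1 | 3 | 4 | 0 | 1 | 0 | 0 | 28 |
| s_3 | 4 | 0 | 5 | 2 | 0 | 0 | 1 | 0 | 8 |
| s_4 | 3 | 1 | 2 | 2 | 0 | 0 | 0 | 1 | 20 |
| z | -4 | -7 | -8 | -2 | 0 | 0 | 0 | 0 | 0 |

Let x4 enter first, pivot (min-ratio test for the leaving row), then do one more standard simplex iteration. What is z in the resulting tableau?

Ratio test on column x4 — row 1: 18/3 = 6; row 2: 28/4 = 7; row 3: 8/2 = 4; row 4: 20/2 = 10. Minimum is 4 at row 3 (s_3 leaves); pivot element 2.
Pivot on row 3; the z-row RHS becomes 0 − (-2)·4 = 8.
Next entering variable (most negative z-row entry -7): x2.
Ratio test on column x2 — row 1: 6/3 = 2; row 2: 12/1 = 12; row 3: entry 0 ≤ 0; row 4: 12/1 = 12. Minimum is 2 at row 1 (s_1 leaves); pivot element 3.
After the second pivot the z-row RHS is 8 − (-7)·2 = 22.

22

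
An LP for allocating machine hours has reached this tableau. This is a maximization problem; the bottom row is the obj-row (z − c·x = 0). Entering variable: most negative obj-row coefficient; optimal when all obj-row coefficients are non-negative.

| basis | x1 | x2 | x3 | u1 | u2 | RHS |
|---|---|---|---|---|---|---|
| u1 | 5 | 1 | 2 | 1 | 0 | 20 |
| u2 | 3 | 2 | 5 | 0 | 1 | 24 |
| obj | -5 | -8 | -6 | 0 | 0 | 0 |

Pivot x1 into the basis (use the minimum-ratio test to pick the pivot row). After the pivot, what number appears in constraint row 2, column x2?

Ratio test on column x1 — row 1: 20/5 = 4; row 2: 24/3 = 8. Minimum is 4 at row 1 (u1 leaves); pivot element 5.
Divide row 1 by 5; eliminate column x1 from the other rows.
Row 2 update in column x2: 2 − 3·(1/5) = 7/5.

7/5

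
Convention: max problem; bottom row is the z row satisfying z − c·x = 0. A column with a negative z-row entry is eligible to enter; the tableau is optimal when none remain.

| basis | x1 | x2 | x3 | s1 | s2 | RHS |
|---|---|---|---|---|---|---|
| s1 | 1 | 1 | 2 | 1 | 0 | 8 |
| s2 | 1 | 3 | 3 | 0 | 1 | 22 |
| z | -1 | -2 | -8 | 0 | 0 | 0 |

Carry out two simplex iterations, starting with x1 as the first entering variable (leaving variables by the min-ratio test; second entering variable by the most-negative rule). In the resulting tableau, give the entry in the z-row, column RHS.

32

Ratio test on column x1 — row 1: 8/1 = 8; row 2: 22/1 = 22. Minimum is 8 at row 1 (s1 leaves); pivot element 1.
Divide row 1 by 1; eliminate column x1 from the other rows.
Second iteration: most negative z-row entry is -6 in column x3, so x3 enters.
Ratio test on column x3 — row 1: 8/2 = 4; row 2: 14/1 = 14. Minimum is 4 at row 1 (x1 leaves); pivot element 2.
Divide row 1 by 2; eliminate column x3 from the other rows.
After both pivots, the entry at the z-row, column RHS is 32.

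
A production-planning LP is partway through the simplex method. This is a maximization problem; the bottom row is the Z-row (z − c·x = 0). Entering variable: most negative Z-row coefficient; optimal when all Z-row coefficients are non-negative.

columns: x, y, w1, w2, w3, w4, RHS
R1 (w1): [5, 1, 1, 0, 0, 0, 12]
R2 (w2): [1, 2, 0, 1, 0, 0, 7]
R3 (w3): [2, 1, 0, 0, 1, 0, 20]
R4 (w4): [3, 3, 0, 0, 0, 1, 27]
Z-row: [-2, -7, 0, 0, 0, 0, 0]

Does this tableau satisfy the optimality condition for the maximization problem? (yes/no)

The Z-row has a negative entry -7 in column y, so it is not optimal.

no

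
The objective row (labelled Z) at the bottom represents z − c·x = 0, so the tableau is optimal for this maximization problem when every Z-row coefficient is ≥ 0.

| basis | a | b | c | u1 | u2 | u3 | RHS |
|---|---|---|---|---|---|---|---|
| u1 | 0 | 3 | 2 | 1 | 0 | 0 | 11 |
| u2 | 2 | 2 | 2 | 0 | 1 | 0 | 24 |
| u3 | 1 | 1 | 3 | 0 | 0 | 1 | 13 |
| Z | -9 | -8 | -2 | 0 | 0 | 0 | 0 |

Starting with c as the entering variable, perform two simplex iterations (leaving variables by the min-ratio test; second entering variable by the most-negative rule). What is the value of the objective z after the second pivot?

Ratio test on column c — row 1: 11/2 = 11/2; row 2: 24/2 = 12; row 3: 13/3 = 13/3. Minimum is 13/3 at row 3 (u3 leaves); pivot element 3.
Pivot on row 3; the Z-row RHS becomes 0 − (-2)·(13/3) = 26/3.
Next entering variable (most negative Z-row entry -25/3): a.
Ratio test on column a — row 1: entry -2/3 ≤ 0; row 2: (46/3)/(4/3) = 23/2; row 3: (13/3)/(1/3) = 13. Minimum is 23/2 at row 2 (u2 leaves); pivot element 4/3.
After the second pivot the Z-row RHS is 26/3 − (-25/3)·(23/2) = 209/2.

209/2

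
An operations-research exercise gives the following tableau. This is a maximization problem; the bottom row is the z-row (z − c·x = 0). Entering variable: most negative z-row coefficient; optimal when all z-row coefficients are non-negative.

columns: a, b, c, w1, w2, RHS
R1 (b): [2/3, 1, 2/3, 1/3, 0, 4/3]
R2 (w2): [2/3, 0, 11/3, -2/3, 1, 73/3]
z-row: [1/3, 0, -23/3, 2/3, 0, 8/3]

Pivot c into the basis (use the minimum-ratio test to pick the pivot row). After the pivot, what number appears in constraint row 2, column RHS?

17

Ratio test on column c — row 1: (4/3)/(2/3) = 2; row 2: (73/3)/(11/3) = 73/11. Minimum is 2 at row 1 (b leaves); pivot element 2/3.
Divide row 1 by 2/3; eliminate column c from the other rows.
Row 2 update in column RHS: 73/3 − (11/3)·2 = 17.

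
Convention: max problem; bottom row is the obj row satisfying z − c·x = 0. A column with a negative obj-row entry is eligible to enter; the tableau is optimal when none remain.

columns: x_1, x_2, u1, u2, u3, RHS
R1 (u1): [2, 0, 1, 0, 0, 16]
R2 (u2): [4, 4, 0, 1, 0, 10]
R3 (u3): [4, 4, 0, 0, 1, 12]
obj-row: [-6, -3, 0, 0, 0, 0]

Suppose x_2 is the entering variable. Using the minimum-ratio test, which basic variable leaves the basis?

Column x_2 entries and ratios — u1: 0 ≤ 0, skip; u2: 10/4 = 5/2; u3: 12/4 = 3.
Smallest ratio is 5/2 in the row of u2, so u2 leaves.

u2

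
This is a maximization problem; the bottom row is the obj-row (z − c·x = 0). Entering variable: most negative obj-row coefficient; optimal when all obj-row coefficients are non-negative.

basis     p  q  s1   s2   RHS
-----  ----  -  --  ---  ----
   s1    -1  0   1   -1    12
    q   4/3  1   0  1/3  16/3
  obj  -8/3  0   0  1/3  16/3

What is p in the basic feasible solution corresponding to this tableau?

p is not in the basis, so in the current basic feasible solution p = 0.

0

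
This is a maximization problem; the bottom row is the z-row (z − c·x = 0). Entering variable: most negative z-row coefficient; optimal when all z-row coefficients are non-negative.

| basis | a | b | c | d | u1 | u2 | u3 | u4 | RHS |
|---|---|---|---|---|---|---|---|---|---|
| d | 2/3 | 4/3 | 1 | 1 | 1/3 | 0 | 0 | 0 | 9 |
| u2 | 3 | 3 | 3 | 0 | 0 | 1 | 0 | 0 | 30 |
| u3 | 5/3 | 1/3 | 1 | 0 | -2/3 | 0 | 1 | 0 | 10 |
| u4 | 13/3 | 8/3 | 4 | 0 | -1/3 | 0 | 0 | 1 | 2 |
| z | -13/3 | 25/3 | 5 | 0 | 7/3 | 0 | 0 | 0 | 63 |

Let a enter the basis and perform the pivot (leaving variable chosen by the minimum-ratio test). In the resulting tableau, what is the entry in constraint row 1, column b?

12/13

Ratio test on column a — row 1: 9/(2/3) = 27/2; row 2: 30/3 = 10; row 3: 10/(5/3) = 6; row 4: 2/(13/3) = 6/13. Minimum is 6/13 at row 4 (u4 leaves); pivot element 13/3.
Divide row 4 by 13/3; eliminate column a from the other rows.
Row 1 update in column b: 4/3 − (2/3)·(8/13) = 12/13.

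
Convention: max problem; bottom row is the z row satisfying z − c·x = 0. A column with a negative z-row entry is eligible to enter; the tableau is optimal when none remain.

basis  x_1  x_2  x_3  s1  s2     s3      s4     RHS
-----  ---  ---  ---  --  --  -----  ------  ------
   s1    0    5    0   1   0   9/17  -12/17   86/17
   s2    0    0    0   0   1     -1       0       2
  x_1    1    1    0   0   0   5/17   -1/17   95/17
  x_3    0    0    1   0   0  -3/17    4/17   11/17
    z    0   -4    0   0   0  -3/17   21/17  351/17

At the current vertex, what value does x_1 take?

95/17

x_1 is basic (row 3); its value is the RHS of that row, 95/17.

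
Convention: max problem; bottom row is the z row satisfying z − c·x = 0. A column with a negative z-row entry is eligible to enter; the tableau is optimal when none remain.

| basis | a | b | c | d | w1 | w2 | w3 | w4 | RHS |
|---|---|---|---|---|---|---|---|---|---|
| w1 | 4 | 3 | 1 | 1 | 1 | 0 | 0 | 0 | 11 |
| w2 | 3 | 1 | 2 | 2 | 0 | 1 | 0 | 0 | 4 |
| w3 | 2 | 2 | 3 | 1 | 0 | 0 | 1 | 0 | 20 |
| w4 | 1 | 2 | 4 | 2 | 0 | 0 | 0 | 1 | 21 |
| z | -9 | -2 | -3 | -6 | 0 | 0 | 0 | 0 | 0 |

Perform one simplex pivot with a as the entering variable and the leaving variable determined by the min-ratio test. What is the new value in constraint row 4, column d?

4/3

Ratio test on column a — row 1: 11/4 = 11/4; row 2: 4/3 = 4/3; row 3: 20/2 = 10; row 4: 21/1 = 21. Minimum is 4/3 at row 2 (w2 leaves); pivot element 3.
Divide row 2 by 3; eliminate column a from the other rows.
Row 4 update in column d: 2 − 1·(2/3) = 4/3.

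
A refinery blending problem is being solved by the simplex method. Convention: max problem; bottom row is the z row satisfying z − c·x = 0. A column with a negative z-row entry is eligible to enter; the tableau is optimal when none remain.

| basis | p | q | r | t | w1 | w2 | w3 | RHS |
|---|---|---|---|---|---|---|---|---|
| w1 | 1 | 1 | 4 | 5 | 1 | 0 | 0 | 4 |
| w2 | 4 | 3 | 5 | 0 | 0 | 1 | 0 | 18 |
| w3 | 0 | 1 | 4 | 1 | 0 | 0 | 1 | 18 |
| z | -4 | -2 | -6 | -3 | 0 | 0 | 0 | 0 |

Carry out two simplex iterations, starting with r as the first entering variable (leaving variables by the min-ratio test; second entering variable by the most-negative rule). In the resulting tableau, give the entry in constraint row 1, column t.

5

Ratio test on column r — row 1: 4/4 = 1; row 2: 18/5 = 18/5; row 3: 18/4 = 9/2. Minimum is 1 at row 1 (w1 leaves); pivot element 4.
Divide row 1 by 4; eliminate column r from the other rows.
Second iteration: most negative z-row entry is -5/2 in column p, so p enters.
Ratio test on column p — row 1: 1/(1/4) = 4; row 2: 13/(11/4) = 52/11; row 3: entry -1 ≤ 0. Minimum is 4 at row 1 (r leaves); pivot element 1/4.
Divide row 1 by 1/4; eliminate column p from the other rows.
After both pivots, the entry at constraint row 1, column t is 5.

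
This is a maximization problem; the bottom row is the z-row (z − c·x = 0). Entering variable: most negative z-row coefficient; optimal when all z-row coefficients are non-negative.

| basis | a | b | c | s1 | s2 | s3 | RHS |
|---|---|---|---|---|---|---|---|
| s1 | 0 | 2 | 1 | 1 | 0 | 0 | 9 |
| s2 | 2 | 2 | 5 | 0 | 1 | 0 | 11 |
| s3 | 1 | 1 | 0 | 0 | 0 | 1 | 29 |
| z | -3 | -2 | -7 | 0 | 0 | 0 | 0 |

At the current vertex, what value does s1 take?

9

s1 is basic (row 1); its value is the RHS of that row, 9.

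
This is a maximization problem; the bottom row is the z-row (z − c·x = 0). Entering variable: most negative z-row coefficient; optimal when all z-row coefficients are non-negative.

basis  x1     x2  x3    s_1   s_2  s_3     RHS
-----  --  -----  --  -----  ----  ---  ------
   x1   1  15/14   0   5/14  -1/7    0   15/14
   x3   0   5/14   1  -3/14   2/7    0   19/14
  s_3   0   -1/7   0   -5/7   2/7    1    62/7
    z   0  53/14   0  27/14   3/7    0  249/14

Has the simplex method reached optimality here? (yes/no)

Every z-row coefficient is ≥ 0, so the tableau is optimal.

yes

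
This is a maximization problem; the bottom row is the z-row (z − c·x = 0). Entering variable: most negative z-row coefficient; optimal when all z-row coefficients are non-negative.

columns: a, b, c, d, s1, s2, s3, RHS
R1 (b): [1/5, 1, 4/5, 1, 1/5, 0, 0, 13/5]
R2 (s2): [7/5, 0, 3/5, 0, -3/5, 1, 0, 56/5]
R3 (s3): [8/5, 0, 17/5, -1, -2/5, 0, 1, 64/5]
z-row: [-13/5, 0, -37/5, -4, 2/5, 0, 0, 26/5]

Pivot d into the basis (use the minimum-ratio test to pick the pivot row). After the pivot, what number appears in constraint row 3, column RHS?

Ratio test on column d — row 1: (13/5)/1 = 13/5; row 2: entry 0 ≤ 0; row 3: entry -1 ≤ 0. Minimum is 13/5 at row 1 (b leaves); pivot element 1.
Divide row 1 by 1; eliminate column d from the other rows.
Row 3 update in column RHS: 64/5 − (-1)·(13/5) = 77/5.

77/5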